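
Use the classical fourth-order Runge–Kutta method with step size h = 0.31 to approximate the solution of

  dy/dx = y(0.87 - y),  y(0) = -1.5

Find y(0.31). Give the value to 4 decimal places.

-4.1295

RK4: k1 = f(x_n, y_n); k2 = f(x_n + h/2, y_n + (h/2)·k1); k3 = f(x_n + h/2, y_n + (h/2)·k2); k4 = f(x_n + h, y_n + h·k3); y_{n+1} = y_n + (h/6)·(k1 + 2k2 + 2k3 + k4).
x=0.000000, y=-1.500000:
  k1 = f(0.000000, -1.500000) = -3.555000
  k2 = f(0.155000, -2.051025) = -5.991095
  k3 = f(0.155000, -2.428620) = -8.011093
  k4 = f(0.310000, -3.983439) = -19.333377
  y ← -1.500000 + (0.31/6)·(k1 + 2k2 + 2k3 + k4) = -4.129459
y(0.31) ≈ -4.1295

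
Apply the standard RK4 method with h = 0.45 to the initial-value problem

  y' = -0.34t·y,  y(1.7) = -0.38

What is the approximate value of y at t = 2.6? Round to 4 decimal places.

RK4: k1 = f(t_n, y_n); k2 = f(t_n + h/2, y_n + (h/2)·k1); k3 = f(t_n + h/2, y_n + (h/2)·k2); k4 = f(t_n + h, y_n + h·k3); y_{n+1} = y_n + (h/6)·(k1 + 2k2 + 2k3 + k4).
t=1.700000, y=-0.380000:
  k1 = f(1.700000, -0.380000) = 0.219640
  k2 = f(1.925000, -0.330581) = 0.216365
  k3 = f(1.925000, -0.331318) = 0.216848
  k4 = f(2.150000, -0.282419) = 0.206448
  y ← -0.380000 + (0.45/6)·(k1 + 2k2 + 2k3 + k4) = -0.283061
t=2.150000, y=-0.283061:
  k1 = f(2.150000, -0.283061) = 0.206918
  k2 = f(2.375000, -0.236505) = 0.190978
  k3 = f(2.375000, -0.240091) = 0.193874
  k4 = f(2.600000, -0.195818) = 0.173103
  y ← -0.283061 + (0.45/6)·(k1 + 2k2 + 2k3 + k4) = -0.196832
y(2.6) ≈ -0.1968

-0.1968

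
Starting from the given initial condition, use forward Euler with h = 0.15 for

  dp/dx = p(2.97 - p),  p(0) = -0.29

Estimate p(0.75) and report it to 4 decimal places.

Euler: p_{n+1} = p_n + h·f(x_n, p_n).
x=0.000000, p=-0.290000: f=-0.945400 → p ← -0.290000 + 0.15·(-0.945400) = -0.431810
x=0.150000, p=-0.431810: f=-1.468936 → p ← -0.431810 + 0.15·(-1.468936) = -0.652150
x=0.300000, p=-0.652150: f=-2.362187 → p ← -0.652150 + 0.15·(-2.362187) = -1.006478
x=0.450000, p=-1.006478: f=-4.002239 → p ← -1.006478 + 0.15·(-4.002239) = -1.606814
x=0.600000, p=-1.606814: f=-7.354090 → p ← -1.606814 + 0.15·(-7.354090) = -2.709928
p(0.75) ≈ -2.7099

-2.7099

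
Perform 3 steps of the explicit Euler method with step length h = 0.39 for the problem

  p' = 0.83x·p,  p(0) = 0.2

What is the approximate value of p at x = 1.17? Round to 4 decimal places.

0.2821

Euler: p_{n+1} = p_n + h·f(x_n, p_n).
x=0.000000, p=0.200000: f=0.000000 → p ← 0.200000 + 0.39·0.000000 = 0.200000
x=0.390000, p=0.200000: f=0.064740 → p ← 0.200000 + 0.39·0.064740 = 0.225249
x=0.780000, p=0.225249: f=0.145826 → p ← 0.225249 + 0.39·0.145826 = 0.282121
p(1.17) ≈ 0.2821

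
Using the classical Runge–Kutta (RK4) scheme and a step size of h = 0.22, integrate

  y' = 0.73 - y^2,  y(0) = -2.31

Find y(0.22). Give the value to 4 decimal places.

RK4: k1 = f(s_n, y_n); k2 = f(s_n + h/2, y_n + (h/2)·k1); k3 = f(s_n + h/2, y_n + (h/2)·k2); k4 = f(s_n + h, y_n + h·k3); y_{n+1} = y_n + (h/6)·(k1 + 2k2 + 2k3 + k4).
s=0.000000, y=-2.310000:
  k1 = f(0.000000, -2.310000) = -4.606100
  k2 = f(0.110000, -2.816671) = -7.203636
  k3 = f(0.110000, -3.102400) = -8.894885
  k4 = f(0.220000, -4.266875) = -17.476220
  y ← -2.310000 + (0.22/6)·(k1 + 2k2 + 2k3 + k4) = -4.300243
y(0.22) ≈ -4.3002

-4.3002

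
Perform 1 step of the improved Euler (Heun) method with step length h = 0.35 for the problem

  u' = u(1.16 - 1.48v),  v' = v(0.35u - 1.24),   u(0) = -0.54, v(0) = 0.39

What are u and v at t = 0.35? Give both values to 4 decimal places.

Heun on (u,v): k1 = f(t_n, state_n); k2 = f(t_n + h, state_n + h·k1); state_{n+1} = state_n + (h/2)·(k1 + k2).
0.000000: (-0.540000, 0.390000)
  k1 = (-0.314712, -0.557310)
  predictor → (-0.650149, 0.194941)
  k2 = (-0.566596, -0.286087)
  → (-0.694229, 0.242406)
(u(0.35), v(0.35)) ≈ (-0.6942, 0.2424)

-0.6942, 0.2424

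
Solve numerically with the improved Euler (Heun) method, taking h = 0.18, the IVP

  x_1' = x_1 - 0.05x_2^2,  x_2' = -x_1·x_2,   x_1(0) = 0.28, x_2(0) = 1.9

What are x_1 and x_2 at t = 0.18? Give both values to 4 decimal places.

0.3011, 1.8037

Heun on (x_1,x_2): k1 = f(t_n, state_n); k2 = f(t_n + h, state_n + h·k1); state_{n+1} = state_n + (h/2)·(k1 + k2).
0.000000: (0.280000, 1.900000)
  k1 = (0.099500, -0.532000)
  predictor → (0.297910, 1.804240)
  k2 = (0.135146, -0.537501)
  → (0.301118, 1.803745)
(x_1(0.18), x_2(0.18)) ≈ (0.3011, 1.8037)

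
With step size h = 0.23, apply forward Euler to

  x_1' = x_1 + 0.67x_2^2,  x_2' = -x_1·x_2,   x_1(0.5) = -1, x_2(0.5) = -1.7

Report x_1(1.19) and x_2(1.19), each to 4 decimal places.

Euler on (x_1,x_2): x_1_{n+1} = x_1_n + h·x_1', x_2_{n+1} = x_2_n + h·x_2'.
0.500000: (-1.000000, -1.700000); f=(0.936300, -1.700000) → (-0.784651, -2.091000)
0.730000: (-0.784651, -2.091000); f=(2.144777, -1.640705) → (-0.291352, -2.468362)
0.960000: (-0.291352, -2.468362); f=(3.790832, -0.719163) → (0.580539, -2.633770)
(x_1(1.19), x_2(1.19)) ≈ (0.5805, -2.6338)

0.5805, -2.6338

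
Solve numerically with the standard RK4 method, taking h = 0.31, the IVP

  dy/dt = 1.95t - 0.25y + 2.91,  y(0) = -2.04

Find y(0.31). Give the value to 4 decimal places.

-0.9285

RK4: k1 = f(t_n, y_n); k2 = f(t_n + h/2, y_n + (h/2)·k1); k3 = f(t_n + h/2, y_n + (h/2)·k2); k4 = f(t_n + h, y_n + h·k3); y_{n+1} = y_n + (h/6)·(k1 + 2k2 + 2k3 + k4).
t=0.000000, y=-2.040000:
  k1 = f(0.000000, -2.040000) = 3.420000
  k2 = f(0.155000, -1.509900) = 3.589725
  k3 = f(0.155000, -1.483593) = 3.583148
  k4 = f(0.310000, -0.929224) = 3.746806
  y ← -2.040000 + (0.31/6)·(k1 + 2k2 + 2k3 + k4) = -0.928518
y(0.31) ≈ -0.9285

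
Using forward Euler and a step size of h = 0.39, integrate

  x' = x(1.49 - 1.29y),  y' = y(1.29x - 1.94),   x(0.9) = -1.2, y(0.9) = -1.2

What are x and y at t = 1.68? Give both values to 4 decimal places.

-3.5750, -0.4651

Euler on (x,y): x_{n+1} = x_n + h·x', y_{n+1} = y_n + h·y'.
0.900000: (-1.200000, -1.200000); f=(-3.645600, 4.185600) → (-2.621784, 0.432384)
1.290000: (-2.621784, 0.432384); f=(-2.444092, -2.301191) → (-3.574980, -0.465081)
(x(1.68), y(1.68)) ≈ (-3.5750, -0.4651)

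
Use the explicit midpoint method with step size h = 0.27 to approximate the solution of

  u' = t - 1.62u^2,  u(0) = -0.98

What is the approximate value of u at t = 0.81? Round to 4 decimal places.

Midpoint: k1 = f(t_n, u_n); k2 = f(t_n + h/2, u_n + (h/2)·k1); u_{n+1} = u_n + h·k2.
t=0.000000, u=-0.980000:
  k1 = f(0.000000, -0.980000) = -1.555848
  k2 = f(0.135000, -1.190039) = -2.159234
  u ← -0.980000 + 0.27·(-2.159234) = -1.562993
t=0.270000, u=-1.562993:
  k1 = f(0.270000, -1.562993) = -3.687576
  k2 = f(0.405000, -2.060816) = -6.475079
  u ← -1.562993 + 0.27·(-6.475079) = -3.311265
t=0.540000, u=-3.311265:
  k1 = f(0.540000, -3.311265) = -17.222446
  k2 = f(0.675000, -5.636295) = -50.788867
  u ← -3.311265 + 0.27·(-50.788867) = -17.024259
u(0.81) ≈ -17.0243

-17.0243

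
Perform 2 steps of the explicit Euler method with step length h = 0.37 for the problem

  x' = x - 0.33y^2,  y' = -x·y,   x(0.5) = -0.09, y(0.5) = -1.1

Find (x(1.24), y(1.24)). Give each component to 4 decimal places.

-0.5291, -1.2506

Euler on (x,y): x_{n+1} = x_n + h·x', y_{n+1} = y_n + h·y'.
0.500000: (-0.090000, -1.100000); f=(-0.489300, -0.099000) → (-0.271041, -1.136630)
0.870000: (-0.271041, -1.136630); f=(-0.697377, -0.308073) → (-0.529071, -1.250617)
(x(1.24), y(1.24)) ≈ (-0.5291, -1.2506)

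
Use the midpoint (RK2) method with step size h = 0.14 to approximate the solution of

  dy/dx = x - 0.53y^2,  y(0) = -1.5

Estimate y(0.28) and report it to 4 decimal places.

Midpoint: k1 = f(x_n, y_n); k2 = f(x_n + h/2, y_n + (h/2)·k1); y_{n+1} = y_n + h·k2.
x=0.000000, y=-1.500000:
  k1 = f(0.000000, -1.500000) = -1.192500
  k2 = f(0.070000, -1.583475) = -1.258918
  y ← -1.500000 + 0.14·(-1.258918) = -1.676249
x=0.140000, y=-1.676249:
  k1 = f(0.140000, -1.676249) = -1.349199
  k2 = f(0.210000, -1.770692) = -1.451737
  y ← -1.676249 + 0.14·(-1.451737) = -1.879492
y(0.28) ≈ -1.8795

-1.8795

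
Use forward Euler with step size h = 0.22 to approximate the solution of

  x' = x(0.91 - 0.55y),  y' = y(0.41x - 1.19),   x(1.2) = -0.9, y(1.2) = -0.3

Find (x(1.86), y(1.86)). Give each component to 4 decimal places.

Euler on (x,y): x_{n+1} = x_n + h·x', y_{n+1} = y_n + h·y'.
1.200000: (-0.900000, -0.300000); f=(-0.967500, 0.467700) → (-1.112850, -0.197106)
1.420000: (-1.112850, -0.197106); f=(-1.133336, 0.324489) → (-1.362184, -0.125718)
1.640000: (-1.362184, -0.125718); f=(-1.333776, 0.219818) → (-1.655614, -0.077358)
(x(1.86), y(1.86)) ≈ (-1.6556, -0.0774)

-1.6556, -0.0774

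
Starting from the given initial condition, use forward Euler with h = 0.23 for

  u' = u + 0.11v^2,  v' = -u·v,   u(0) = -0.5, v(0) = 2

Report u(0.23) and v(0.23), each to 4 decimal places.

-0.5138, 2.2300

Euler on (u,v): u_{n+1} = u_n + h·u', v_{n+1} = v_n + h·v'.
0.000000: (-0.500000, 2.000000); f=(-0.060000, 1.000000) → (-0.513800, 2.230000)
(u(0.23), v(0.23)) ≈ (-0.5138, 2.2300)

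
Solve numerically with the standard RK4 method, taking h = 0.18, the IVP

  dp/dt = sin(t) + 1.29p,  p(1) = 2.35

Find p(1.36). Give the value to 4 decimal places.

4.1579

RK4: k1 = f(t_n, p_n); k2 = f(t_n + h/2, p_n + (h/2)·k1); k3 = f(t_n + h/2, p_n + (h/2)·k2); k4 = f(t_n + h, p_n + h·k3); p_{n+1} = p_n + (h/6)·(k1 + 2k2 + 2k3 + k4).
t=1.000000, p=2.350000:
  k1 = f(1.000000, 2.350000) = 3.872971
  k2 = f(1.090000, 2.698567) = 4.367779
  k3 = f(1.090000, 2.743100) = 4.425226
  k4 = f(1.180000, 3.146541) = 4.983643
  p ← 2.350000 + (0.18/6)·(k1 + 2k2 + 2k3 + k4) = 3.143279
t=1.180000, p=3.143279:
  k1 = f(1.180000, 3.143279) = 4.979436
  k2 = f(1.270000, 3.591428) = 5.588043
  k3 = f(1.270000, 3.646203) = 5.658702
  k4 = f(1.360000, 4.161845) = 6.346645
  p ← 3.143279 + (0.18/6)·(k1 + 2k2 + 2k3 + k4) = 4.157866
p(1.36) ≈ 4.1579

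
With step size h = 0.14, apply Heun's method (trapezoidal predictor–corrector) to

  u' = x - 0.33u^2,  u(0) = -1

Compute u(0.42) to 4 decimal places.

-1.0641

Heun: k1 = f(x_n, u_n); k2 = f(x_n + h, u_n + h·k1); u_{n+1} = u_n + (h/2)·(k1 + k2).
x=0.000000, u=-1.000000:
  k1 = f(0.000000, -1.000000) = -0.330000
  k2 = f(0.140000, -1.046200) = -0.221196
  u ← -1.000000 + (0.14/2)·(-0.330000 + (-0.221196)) = -1.038584
x=0.140000, u=-1.038584:
  k1 = f(0.140000, -1.038584) = -0.215957
  k2 = f(0.280000, -1.068818) = -0.096982
  u ← -1.038584 + (0.14/2)·(-0.215957 + (-0.096982)) = -1.060489
x=0.280000, u=-1.060489:
  k1 = f(0.280000, -1.060489) = -0.091131
  k2 = f(0.420000, -1.073248) = 0.039886
  u ← -1.060489 + (0.14/2)·(-0.091131 + 0.039886) = -1.064077
u(0.42) ≈ -1.0641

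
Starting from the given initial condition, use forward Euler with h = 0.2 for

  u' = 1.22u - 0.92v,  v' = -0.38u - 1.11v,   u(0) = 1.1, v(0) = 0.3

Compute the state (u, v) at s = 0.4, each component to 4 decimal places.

Euler on (u,v): u_{n+1} = u_n + h·u', v_{n+1} = v_n + h·v'.
0.000000: (1.100000, 0.300000); f=(1.066000, -0.751000) → (1.313200, 0.149800)
0.200000: (1.313200, 0.149800); f=(1.464288, -0.665294) → (1.606058, 0.016741)
(u(0.4), v(0.4)) ≈ (1.6061, 0.0167)

1.6061, 0.0167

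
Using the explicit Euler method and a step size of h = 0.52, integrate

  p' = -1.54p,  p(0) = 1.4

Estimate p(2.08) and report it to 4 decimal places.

0.0022

Euler: p_{n+1} = p_n + h·f(x_n, p_n).
x=0.000000, p=1.400000: f=-2.156000 → p ← 1.400000 + 0.52·(-2.156000) = 0.278880
x=0.520000, p=0.278880: f=-0.429475 → p ← 0.278880 + 0.52·(-0.429475) = 0.055553
x=1.040000, p=0.055553: f=-0.085551 → p ← 0.055553 + 0.52·(-0.085551) = 0.011066
x=1.560000, p=0.011066: f=-0.017042 → p ← 0.011066 + 0.52·(-0.017042) = 0.002204
p(2.08) ≈ 0.0022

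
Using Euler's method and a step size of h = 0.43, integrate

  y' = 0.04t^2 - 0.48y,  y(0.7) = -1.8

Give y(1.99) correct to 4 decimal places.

Euler: y_{n+1} = y_n + h·f(t_n, y_n).
t=0.700000, y=-1.800000: f=0.883600 → y ← -1.800000 + 0.43·0.883600 = -1.420052
t=1.130000, y=-1.420052: f=0.732701 → y ← -1.420052 + 0.43·0.732701 = -1.104991
t=1.560000, y=-1.104991: f=0.627739 → y ← -1.104991 + 0.43·0.627739 = -0.835063
y(1.99) ≈ -0.8351

-0.8351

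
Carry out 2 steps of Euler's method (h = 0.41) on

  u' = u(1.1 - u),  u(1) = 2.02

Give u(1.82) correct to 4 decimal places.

1.1765

Euler: u_{n+1} = u_n + h·f(t_n, u_n).
t=1.000000, u=2.020000: f=-1.858400 → u ← 2.020000 + 0.41·(-1.858400) = 1.258056
t=1.410000, u=1.258056: f=-0.198843 → u ← 1.258056 + 0.41·(-0.198843) = 1.176530
u(1.82) ≈ 1.1765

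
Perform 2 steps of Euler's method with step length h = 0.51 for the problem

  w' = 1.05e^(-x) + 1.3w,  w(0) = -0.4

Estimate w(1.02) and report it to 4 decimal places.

Euler: w_{n+1} = w_n + h·f(x_n, w_n).
x=0.000000, w=-0.400000: f=0.530000 → w ← -0.400000 + 0.51·0.530000 = -0.129700
x=0.510000, w=-0.129700: f=0.461910 → w ← -0.129700 + 0.51·0.461910 = 0.105874
w(1.02) ≈ 0.1059

0.1059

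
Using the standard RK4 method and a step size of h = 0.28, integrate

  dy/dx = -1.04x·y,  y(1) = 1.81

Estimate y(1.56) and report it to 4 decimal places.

0.8590

RK4: k1 = f(x_n, y_n); k2 = f(x_n + h/2, y_n + (h/2)·k1); k3 = f(x_n + h/2, y_n + (h/2)·k2); k4 = f(x_n + h, y_n + h·k3); y_{n+1} = y_n + (h/6)·(k1 + 2k2 + 2k3 + k4).
x=1.000000, y=1.810000:
  k1 = f(1.000000, 1.810000) = -1.882400
  k2 = f(1.140000, 1.546464) = -1.833488
  k3 = f(1.140000, 1.553312) = -1.841606
  k4 = f(1.280000, 1.294350) = -1.723039
  y ← 1.810000 + (0.28/6)·(k1 + 2k2 + 2k3 + k4) = 1.298737
x=1.280000, y=1.298737:
  k1 = f(1.280000, 1.298737) = -1.728879
  k2 = f(1.420000, 1.056694) = -1.560526
  k3 = f(1.420000, 1.080264) = -1.595333
  k4 = f(1.560000, 0.852044) = -1.382356
  y ← 1.298737 + (0.28/6)·(k1 + 2k2 + 2k3 + k4) = 0.859000
y(1.56) ≈ 0.8590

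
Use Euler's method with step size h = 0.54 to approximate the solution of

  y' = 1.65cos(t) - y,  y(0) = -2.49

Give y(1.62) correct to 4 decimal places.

Euler: y_{n+1} = y_n + h·f(t_n, y_n).
t=0.000000, y=-2.490000: f=4.140000 → y ← -2.490000 + 0.54·4.140000 = -0.254400
t=0.540000, y=-0.254400: f=1.669619 → y ← -0.254400 + 0.54·1.669619 = 0.647194
t=1.080000, y=0.647194: f=0.130497 → y ← 0.647194 + 0.54·0.130497 = 0.717663
y(1.62) ≈ 0.7177

0.7177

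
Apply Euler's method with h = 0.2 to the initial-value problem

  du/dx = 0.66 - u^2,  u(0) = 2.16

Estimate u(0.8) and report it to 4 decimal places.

0.9332

Euler: u_{n+1} = u_n + h·f(x_n, u_n).
x=0.000000, u=2.160000: f=-4.005600 → u ← 2.160000 + 0.2·(-4.005600) = 1.358880
x=0.200000, u=1.358880: f=-1.186555 → u ← 1.358880 + 0.2·(-1.186555) = 1.121569
x=0.400000, u=1.121569: f=-0.597917 → u ← 1.121569 + 0.2·(-0.597917) = 1.001986
x=0.600000, u=1.001986: f=-0.343975 → u ← 1.001986 + 0.2·(-0.343975) = 0.933191
u(0.8) ≈ 0.9332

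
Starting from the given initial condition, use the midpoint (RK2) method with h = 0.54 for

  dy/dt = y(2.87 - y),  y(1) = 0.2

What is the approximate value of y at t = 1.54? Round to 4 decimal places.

0.6694

Midpoint: k1 = f(t_n, y_n); k2 = f(t_n + h/2, y_n + (h/2)·k1); y_{n+1} = y_n + h·k2.
t=1.000000, y=0.200000:
  k1 = f(1.000000, 0.200000) = 0.534000
  k2 = f(1.270000, 0.344180) = 0.869337
  y ← 0.200000 + 0.54·0.869337 = 0.669442
y(1.54) ≈ 0.6694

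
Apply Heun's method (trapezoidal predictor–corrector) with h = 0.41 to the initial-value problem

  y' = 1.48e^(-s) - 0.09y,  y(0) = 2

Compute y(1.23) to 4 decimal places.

Heun: k1 = f(s_n, y_n); k2 = f(s_n + h, y_n + h·k1); y_{n+1} = y_n + (h/2)·(k1 + k2).
s=0.000000, y=2.000000:
  k1 = f(0.000000, 2.000000) = 1.300000
  k2 = f(0.410000, 2.533000) = 0.754232
  y ← 2.000000 + (0.41/2)·(1.300000 + 0.754232) = 2.421118
s=0.410000, y=2.421118:
  k1 = f(0.410000, 2.421118) = 0.764302
  k2 = f(0.820000, 2.734481) = 0.405736
  y ← 2.421118 + (0.41/2)·(0.764302 + 0.405736) = 2.660975
s=0.820000, y=2.660975:
  k1 = f(0.820000, 2.660975) = 0.412351
  k2 = f(1.230000, 2.830039) = 0.177889
  y ← 2.660975 + (0.41/2)·(0.412351 + 0.177889) = 2.781975
y(1.23) ≈ 2.7820

2.7820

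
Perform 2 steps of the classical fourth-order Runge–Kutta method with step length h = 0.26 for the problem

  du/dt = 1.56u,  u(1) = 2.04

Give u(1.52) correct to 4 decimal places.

RK4: k1 = f(t_n, u_n); k2 = f(t_n + h/2, u_n + (h/2)·k1); k3 = f(t_n + h/2, u_n + (h/2)·k2); k4 = f(t_n + h, u_n + h·k3); u_{n+1} = u_n + (h/6)·(k1 + 2k2 + 2k3 + k4).
t=1.000000, u=2.040000:
  k1 = f(1.000000, 2.040000) = 3.182400
  k2 = f(1.130000, 2.453712) = 3.827791
  k3 = f(1.130000, 2.537613) = 3.958676
  k4 = f(1.260000, 3.069256) = 4.788039
  u ← 2.040000 + (0.26/6)·(k1 + 2k2 + 2k3 + k4) = 3.060213
t=1.260000, u=3.060213:
  k1 = f(1.260000, 3.060213) = 4.773932
  k2 = f(1.390000, 3.680824) = 5.742085
  k3 = f(1.390000, 3.806684) = 5.938427
  k4 = f(1.520000, 4.604204) = 7.182558
  u ← 3.060213 + (0.26/6)·(k1 + 2k2 + 2k3 + k4) = 4.590638
u(1.52) ≈ 4.5906

4.5906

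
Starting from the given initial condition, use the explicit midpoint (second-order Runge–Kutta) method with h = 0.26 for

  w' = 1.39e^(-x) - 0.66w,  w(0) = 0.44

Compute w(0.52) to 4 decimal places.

Midpoint: k1 = f(x_n, w_n); k2 = f(x_n + h/2, w_n + (h/2)·k1); w_{n+1} = w_n + h·k2.
x=0.000000, w=0.440000:
  k1 = f(0.000000, 0.440000) = 1.099600
  k2 = f(0.130000, 0.582948) = 0.835807
  w ← 0.440000 + 0.26·0.835807 = 0.657310
x=0.260000, w=0.657310:
  k1 = f(0.260000, 0.657310) = 0.637937
  k2 = f(0.390000, 0.740242) = 0.452550
  w ← 0.657310 + 0.26·0.452550 = 0.774973
w(0.52) ≈ 0.7750

0.7750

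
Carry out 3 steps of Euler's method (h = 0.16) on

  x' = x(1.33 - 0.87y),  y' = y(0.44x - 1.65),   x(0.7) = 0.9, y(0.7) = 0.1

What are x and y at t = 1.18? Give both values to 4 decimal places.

Euler on (x,y): x_{n+1} = x_n + h·x', y_{n+1} = y_n + h·y'.
0.700000: (0.900000, 0.100000); f=(1.118700, -0.125400) → (1.078992, 0.079936)
0.860000: (1.078992, 0.079936); f=(1.360022, -0.093944) → (1.296595, 0.064905)
1.020000: (1.296595, 0.064905); f=(1.651257, -0.070065) → (1.560797, 0.053695)
(x(1.18), y(1.18)) ≈ (1.5608, 0.0537)

1.5608, 0.0537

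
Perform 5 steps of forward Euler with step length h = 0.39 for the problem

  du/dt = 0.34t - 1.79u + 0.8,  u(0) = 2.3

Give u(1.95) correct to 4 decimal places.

Euler: u_{n+1} = u_n + h·f(t_n, u_n).
t=0.000000, u=2.300000: f=-3.317000 → u ← 2.300000 + 0.39·(-3.317000) = 1.006370
t=0.390000, u=1.006370: f=-0.868802 → u ← 1.006370 + 0.39·(-0.868802) = 0.667537
t=0.780000, u=0.667537: f=-0.129691 → u ← 0.667537 + 0.39·(-0.129691) = 0.616957
t=1.170000, u=0.616957: f=0.093446 → u ← 0.616957 + 0.39·0.093446 = 0.653401
t=1.560000, u=0.653401: f=0.160811 → u ← 0.653401 + 0.39·0.160811 = 0.716118
u(1.95) ≈ 0.7161

0.7161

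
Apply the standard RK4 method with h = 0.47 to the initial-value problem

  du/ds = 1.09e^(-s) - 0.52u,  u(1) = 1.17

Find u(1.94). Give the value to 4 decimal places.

RK4: k1 = f(s_n, u_n); k2 = f(s_n + h/2, u_n + (h/2)·k1); k3 = f(s_n + h/2, u_n + (h/2)·k2); k4 = f(s_n + h, u_n + h·k3); u_{n+1} = u_n + (h/6)·(k1 + 2k2 + 2k3 + k4).
s=1.000000, u=1.170000:
  k1 = f(1.000000, 1.170000) = -0.207411
  k2 = f(1.235000, 1.121258) = -0.266044
  k3 = f(1.235000, 1.107480) = -0.258879
  k4 = f(1.470000, 1.048327) = -0.294511
  u ← 1.170000 + (0.47/6)·(k1 + 2k2 + 2k3 + k4) = 1.048445
s=1.470000, u=1.048445:
  k1 = f(1.470000, 1.048445) = -0.294572
  k2 = f(1.705000, 0.979220) = -0.311063
  k3 = f(1.705000, 0.975345) = -0.309047
  k4 = f(1.940000, 0.903192) = -0.313023
  u ← 1.048445 + (0.47/6)·(k1 + 2k2 + 2k3 + k4) = 0.903699
u(1.94) ≈ 0.9037

0.9037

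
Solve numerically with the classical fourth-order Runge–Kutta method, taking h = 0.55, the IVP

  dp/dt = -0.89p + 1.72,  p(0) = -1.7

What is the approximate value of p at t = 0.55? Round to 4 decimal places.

-0.2947

RK4: k1 = f(t_n, p_n); k2 = f(t_n + h/2, p_n + (h/2)·k1); k3 = f(t_n + h/2, p_n + (h/2)·k2); k4 = f(t_n + h, p_n + h·k3); p_{n+1} = p_n + (h/6)·(k1 + 2k2 + 2k3 + k4).
t=0.000000, p=-1.700000:
  k1 = f(0.000000, -1.700000) = 3.233000
  k2 = f(0.275000, -0.810925) = 2.441723
  k3 = f(0.275000, -1.028526) = 2.635388
  k4 = f(0.550000, -0.250536) = 1.942977
  p ← -1.700000 + (0.55/6)·(k1 + 2k2 + 2k3 + k4) = -0.294732
p(0.55) ≈ -0.2947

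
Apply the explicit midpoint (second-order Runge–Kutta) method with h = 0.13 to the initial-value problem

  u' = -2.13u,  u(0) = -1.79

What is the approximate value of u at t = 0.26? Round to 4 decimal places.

-1.0378

Midpoint: k1 = f(t_n, u_n); k2 = f(t_n + h/2, u_n + (h/2)·k1); u_{n+1} = u_n + h·k2.
t=0.000000, u=-1.790000:
  k1 = f(0.000000, -1.790000) = 3.812700
  k2 = f(0.065000, -1.542175) = 3.284832
  u ← -1.790000 + 0.13·3.284832 = -1.362972
t=0.130000, u=-1.362972:
  k1 = f(0.130000, -1.362972) = 2.903130
  k2 = f(0.195000, -1.174268) = 2.501192
  u ← -1.362972 + 0.13·2.501192 = -1.037817
u(0.26) ≈ -1.0378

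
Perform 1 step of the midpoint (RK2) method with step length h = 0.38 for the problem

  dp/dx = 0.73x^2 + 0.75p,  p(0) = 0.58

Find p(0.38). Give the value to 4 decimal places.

0.7789

Midpoint: k1 = f(x_n, p_n); k2 = f(x_n + h/2, p_n + (h/2)·k1); p_{n+1} = p_n + h·k2.
x=0.000000, p=0.580000:
  k1 = f(0.000000, 0.580000) = 0.435000
  k2 = f(0.190000, 0.662650) = 0.523340
  p ← 0.580000 + 0.38·0.523340 = 0.778869
p(0.38) ≈ 0.7789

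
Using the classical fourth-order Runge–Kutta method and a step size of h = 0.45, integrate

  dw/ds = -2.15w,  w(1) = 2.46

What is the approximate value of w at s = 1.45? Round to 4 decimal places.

RK4: k1 = f(s_n, w_n); k2 = f(s_n + h/2, w_n + (h/2)·k1); k3 = f(s_n + h/2, w_n + (h/2)·k2); k4 = f(s_n + h, w_n + h·k3); w_{n+1} = w_n + (h/6)·(k1 + 2k2 + 2k3 + k4).
s=1.000000, w=2.460000:
  k1 = f(1.000000, 2.460000) = -5.289000
  k2 = f(1.225000, 1.269975) = -2.730446
  k3 = f(1.225000, 1.845650) = -3.968147
  k4 = f(1.450000, 0.674334) = -1.449818
  w ← 2.460000 + (0.45/6)·(k1 + 2k2 + 2k3 + k4) = 0.949800
w(1.45) ≈ 0.9498

0.9498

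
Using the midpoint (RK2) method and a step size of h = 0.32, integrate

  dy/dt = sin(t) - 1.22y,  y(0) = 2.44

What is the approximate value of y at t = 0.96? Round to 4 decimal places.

Midpoint: k1 = f(t_n, y_n); k2 = f(t_n + h/2, y_n + (h/2)·k1); y_{n+1} = y_n + h·k2.
t=0.000000, y=2.440000:
  k1 = f(0.000000, 2.440000) = -2.976800
  k2 = f(0.160000, 1.963712) = -2.236410
  y ← 2.440000 + 0.32·(-2.236410) = 1.724349
t=0.320000, y=1.724349:
  k1 = f(0.320000, 1.724349) = -1.789139
  k2 = f(0.480000, 1.438086) = -1.292686
  y ← 1.724349 + 0.32·(-1.292686) = 1.310689
t=0.640000, y=1.310689:
  k1 = f(0.640000, 1.310689) = -1.001845
  k2 = f(0.800000, 1.150394) = -0.686124
  y ← 1.310689 + 0.32·(-0.686124) = 1.091129
y(0.96) ≈ 1.0911

1.0911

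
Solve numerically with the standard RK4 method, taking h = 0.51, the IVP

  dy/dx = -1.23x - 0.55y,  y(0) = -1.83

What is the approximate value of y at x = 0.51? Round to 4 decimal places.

-1.5285

RK4: k1 = f(x_n, y_n); k2 = f(x_n + h/2, y_n + (h/2)·k1); k3 = f(x_n + h/2, y_n + (h/2)·k2); k4 = f(x_n + h, y_n + h·k3); y_{n+1} = y_n + (h/6)·(k1 + 2k2 + 2k3 + k4).
x=0.000000, y=-1.830000:
  k1 = f(0.000000, -1.830000) = 1.006500
  k2 = f(0.255000, -1.573343) = 0.551688
  k3 = f(0.255000, -1.689319) = 0.615476
  k4 = f(0.510000, -1.516107) = 0.206559
  y ← -1.830000 + (0.51/6)·(k1 + 2k2 + 2k3 + k4) = -1.528472
y(0.51) ≈ -1.5285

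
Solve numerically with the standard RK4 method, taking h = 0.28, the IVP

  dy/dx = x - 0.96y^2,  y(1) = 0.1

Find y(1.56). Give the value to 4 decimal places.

RK4: k1 = f(x_n, y_n); k2 = f(x_n + h/2, y_n + (h/2)·k1); k3 = f(x_n + h/2, y_n + (h/2)·k2); k4 = f(x_n + h, y_n + h·k3); y_{n+1} = y_n + (h/6)·(k1 + 2k2 + 2k3 + k4).
x=1.000000, y=0.100000:
  k1 = f(1.000000, 0.100000) = 0.990400
  k2 = f(1.140000, 0.238656) = 1.085322
  k3 = f(1.140000, 0.251945) = 1.079063
  k4 = f(1.280000, 0.402138) = 1.124754
  y ← 0.100000 + (0.28/6)·(k1 + 2k2 + 2k3 + k4) = 0.400716
x=1.280000, y=0.400716:
  k1 = f(1.280000, 0.400716) = 1.125849
  k2 = f(1.420000, 0.558335) = 1.120731
  k3 = f(1.420000, 0.557619) = 1.121499
  k4 = f(1.560000, 0.714736) = 1.069586
  y ← 0.400716 + (0.28/6)·(k1 + 2k2 + 2k3 + k4) = 0.712445
y(1.56) ≈ 0.7124

0.7124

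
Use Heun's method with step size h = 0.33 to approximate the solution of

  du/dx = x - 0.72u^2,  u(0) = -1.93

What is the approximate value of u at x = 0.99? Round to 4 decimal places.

Heun: k1 = f(x_n, u_n); k2 = f(x_n + h, u_n + h·k1); u_{n+1} = u_n + (h/2)·(k1 + k2).
x=0.000000, u=-1.930000:
  k1 = f(0.000000, -1.930000) = -2.681928
  k2 = f(0.330000, -2.815036) = -5.375589
  u ← -1.930000 + (0.33/2)·(-2.681928 + (-5.375589)) = -3.259490
x=0.330000, u=-3.259490:
  k1 = f(0.330000, -3.259490) = -7.319479
  k2 = f(0.660000, -5.674918) = -22.527384
  u ← -3.259490 + (0.33/2)·(-7.319479 + (-22.527384)) = -8.184223
x=0.660000, u=-8.184223:
  k1 = f(0.660000, -8.184223) = -47.566681
  k2 = f(0.990000, -23.881228) = -409.635381
  u ← -8.184223 + (0.33/2)·(-47.566681 + (-409.635381)) = -83.622563
u(0.99) ≈ -83.6226

-83.6226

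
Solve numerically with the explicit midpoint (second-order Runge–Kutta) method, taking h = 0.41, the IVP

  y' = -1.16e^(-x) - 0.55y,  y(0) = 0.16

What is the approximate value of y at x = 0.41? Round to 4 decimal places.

-0.2058

Midpoint: k1 = f(x_n, y_n); k2 = f(x_n + h/2, y_n + (h/2)·k1); y_{n+1} = y_n + h·k2.
x=0.000000, y=0.160000:
  k1 = f(0.000000, 0.160000) = -1.248000
  k2 = f(0.205000, -0.095840) = -0.892279
  y ← 0.160000 + 0.41·(-0.892279) = -0.205834
y(0.41) ≈ -0.2058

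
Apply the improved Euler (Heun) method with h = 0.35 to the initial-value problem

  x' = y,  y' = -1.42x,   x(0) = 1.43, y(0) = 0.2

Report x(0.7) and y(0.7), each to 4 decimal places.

Heun on (x,y): k1 = f(t_n, state_n); k2 = f(t_n + h, state_n + h·k1); state_{n+1} = state_n + (h/2)·(k1 + k2).
0.000000: (1.430000, 0.200000)
  k1 = (0.200000, -2.030600)
  predictor → (1.500000, -0.510710)
  k2 = (-0.510710, -2.130000)
  → (1.375626, -0.528105)
0.350000: (1.375626, -0.528105)
  k1 = (-0.528105, -1.953389)
  predictor → (1.190789, -1.211791)
  k2 = (-1.211791, -1.690920)
  → (1.071144, -1.165859)
(x(0.7), y(0.7)) ≈ (1.0711, -1.1659)

1.0711, -1.1659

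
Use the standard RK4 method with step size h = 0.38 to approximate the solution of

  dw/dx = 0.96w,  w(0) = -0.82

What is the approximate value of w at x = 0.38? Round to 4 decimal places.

RK4: k1 = f(x_n, w_n); k2 = f(x_n + h/2, w_n + (h/2)·k1); k3 = f(x_n + h/2, w_n + (h/2)·k2); k4 = f(x_n + h, w_n + h·k3); w_{n+1} = w_n + (h/6)·(k1 + 2k2 + 2k3 + k4).
x=0.000000, w=-0.820000:
  k1 = f(0.000000, -0.820000) = -0.787200
  k2 = f(0.190000, -0.969568) = -0.930785
  k3 = f(0.190000, -0.996849) = -0.956975
  k4 = f(0.380000, -1.183651) = -1.136305
  w ← -0.820000 + (0.38/6)·(k1 + 2k2 + 2k3 + k4) = -1.180938
w(0.38) ≈ -1.1809

-1.1809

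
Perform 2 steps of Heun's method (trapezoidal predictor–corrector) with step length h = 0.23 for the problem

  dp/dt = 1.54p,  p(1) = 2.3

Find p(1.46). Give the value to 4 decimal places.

Heun: k1 = f(t_n, p_n); k2 = f(t_n + h, p_n + h·k1); p_{n+1} = p_n + (h/2)·(k1 + k2).
t=1.000000, p=2.300000:
  k1 = f(1.000000, 2.300000) = 3.542000
  k2 = f(1.230000, 3.114660) = 4.796576
  p ← 2.300000 + (0.23/2)·(3.542000 + 4.796576) = 3.258936
t=1.230000, p=3.258936:
  k1 = f(1.230000, 3.258936) = 5.018762
  k2 = f(1.460000, 4.413252) = 6.796407
  p ← 3.258936 + (0.23/2)·(5.018762 + 6.796407) = 4.617681
p(1.46) ≈ 4.6177

4.6177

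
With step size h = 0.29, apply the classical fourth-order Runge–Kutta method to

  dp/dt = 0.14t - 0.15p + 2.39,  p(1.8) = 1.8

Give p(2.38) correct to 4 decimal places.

RK4: k1 = f(t_n, p_n); k2 = f(t_n + h/2, p_n + (h/2)·k1); k3 = f(t_n + h/2, p_n + (h/2)·k2); k4 = f(t_n + h, p_n + h·k3); p_{n+1} = p_n + (h/6)·(k1 + 2k2 + 2k3 + k4).
t=1.800000, p=1.800000:
  k1 = f(1.800000, 1.800000) = 2.372000
  k2 = f(1.945000, 2.143940) = 2.340709
  k3 = f(1.945000, 2.139403) = 2.341390
  k4 = f(2.090000, 2.479003) = 2.310750
  p ← 1.800000 + (0.29/6)·(k1 + 2k2 + 2k3 + k4) = 2.478936
t=2.090000, p=2.478936:
  k1 = f(2.090000, 2.478936) = 2.310760
  k2 = f(2.235000, 2.813996) = 2.280801
  k3 = f(2.235000, 2.809652) = 2.281452
  k4 = f(2.380000, 3.140557) = 2.252116
  p ← 2.478936 + (0.29/6)·(k1 + 2k2 + 2k3 + k4) = 3.140493
p(2.38) ≈ 3.1405

3.1405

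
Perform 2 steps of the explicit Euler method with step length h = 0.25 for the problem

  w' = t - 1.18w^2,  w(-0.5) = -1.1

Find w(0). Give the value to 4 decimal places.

Euler: w_{n+1} = w_n + h·f(t_n, w_n).
t=-0.500000, w=-1.100000: f=-1.927800 → w ← -1.100000 + 0.25·(-1.927800) = -1.581950
t=-0.250000, w=-1.581950: f=-3.203028 → w ← -1.581950 + 0.25·(-3.203028) = -2.382707
w(0) ≈ -2.3827

-2.3827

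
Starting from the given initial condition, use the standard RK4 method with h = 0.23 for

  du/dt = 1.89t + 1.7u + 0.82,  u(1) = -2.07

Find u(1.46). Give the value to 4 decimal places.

-2.3703

RK4: k1 = f(t_n, u_n); k2 = f(t_n + h/2, u_n + (h/2)·k1); k3 = f(t_n + h/2, u_n + (h/2)·k2); k4 = f(t_n + h, u_n + h·k3); u_{n+1} = u_n + (h/6)·(k1 + 2k2 + 2k3 + k4).
t=1.000000, u=-2.070000:
  k1 = f(1.000000, -2.070000) = -0.809000
  k2 = f(1.115000, -2.163035) = -0.749809
  k3 = f(1.115000, -2.156228) = -0.738238
  k4 = f(1.230000, -2.239795) = -0.662951
  u ← -2.070000 + (0.23/6)·(k1 + 2k2 + 2k3 + k4) = -2.240508
t=1.230000, u=-2.240508:
  k1 = f(1.230000, -2.240508) = -0.664164
  k2 = f(1.345000, -2.316887) = -0.576658
  k3 = f(1.345000, -2.306824) = -0.559551
  k4 = f(1.460000, -2.369205) = -0.448249
  u ← -2.240508 + (0.23/6)·(k1 + 2k2 + 2k3 + k4) = -2.370260
u(1.46) ≈ -2.3703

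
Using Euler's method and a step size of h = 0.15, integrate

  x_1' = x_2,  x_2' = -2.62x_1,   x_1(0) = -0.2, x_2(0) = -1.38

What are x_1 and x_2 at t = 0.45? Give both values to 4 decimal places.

Euler on (x_1,x_2): x_1_{n+1} = x_1_n + h·x_1', x_2_{n+1} = x_2_n + h·x_2'.
0.000000: (-0.200000, -1.380000); f=(-1.380000, 0.524000) → (-0.407000, -1.301400)
0.150000: (-0.407000, -1.301400); f=(-1.301400, 1.066340) → (-0.602210, -1.141449)
0.300000: (-0.602210, -1.141449); f=(-1.141449, 1.577790) → (-0.773427, -0.904780)
(x_1(0.45), x_2(0.45)) ≈ (-0.7734, -0.9048)

-0.7734, -0.9048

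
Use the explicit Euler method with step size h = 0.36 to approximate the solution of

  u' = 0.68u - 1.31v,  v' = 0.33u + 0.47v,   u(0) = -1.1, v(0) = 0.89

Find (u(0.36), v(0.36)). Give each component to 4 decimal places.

Euler on (u,v): u_{n+1} = u_n + h·u', v_{n+1} = v_n + h·v'.
0.000000: (-1.100000, 0.890000); f=(-1.913900, 0.055300) → (-1.789004, 0.909908)
(u(0.36), v(0.36)) ≈ (-1.7890, 0.9099)

-1.7890, 0.9099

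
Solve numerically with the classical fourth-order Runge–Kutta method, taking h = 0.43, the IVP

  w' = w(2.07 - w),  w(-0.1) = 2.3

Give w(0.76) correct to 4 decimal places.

RK4: k1 = f(x_n, w_n); k2 = f(x_n + h/2, w_n + (h/2)·k1); k3 = f(x_n + h/2, w_n + (h/2)·k2); k4 = f(x_n + h, w_n + h·k3); w_{n+1} = w_n + (h/6)·(k1 + 2k2 + 2k3 + k4).
x=-0.100000, w=2.300000:
  k1 = f(-0.100000, 2.300000) = -0.529000
  k2 = f(0.115000, 2.186265) = -0.254186
  k3 = f(0.115000, 2.245350) = -0.393722
  k4 = f(0.330000, 2.130699) = -0.129332
  w ← 2.300000 + (0.43/6)·(k1 + 2k2 + 2k3 + k4) = 2.159953
x=0.330000, w=2.159953:
  k1 = f(0.330000, 2.159953) = -0.194294
  k2 = f(0.545000, 2.118180) = -0.102053
  k3 = f(0.545000, 2.138011) = -0.145409
  k4 = f(0.760000, 2.097427) = -0.057526
  w ← 2.159953 + (0.43/6)·(k1 + 2k2 + 2k3 + k4) = 2.106436
w(0.76) ≈ 2.1064

2.1064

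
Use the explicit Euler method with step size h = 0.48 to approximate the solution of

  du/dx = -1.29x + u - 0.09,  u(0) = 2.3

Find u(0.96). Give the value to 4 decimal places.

Euler: u_{n+1} = u_n + h·f(x_n, u_n).
x=0.000000, u=2.300000: f=2.210000 → u ← 2.300000 + 0.48·2.210000 = 3.360800
x=0.480000, u=3.360800: f=2.651600 → u ← 3.360800 + 0.48·2.651600 = 4.633568
u(0.96) ≈ 4.6336

4.6336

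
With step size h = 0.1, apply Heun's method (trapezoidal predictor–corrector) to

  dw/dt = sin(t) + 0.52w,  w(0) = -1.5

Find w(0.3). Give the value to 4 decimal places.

-1.7064

Heun: k1 = f(t_n, w_n); k2 = f(t_n + h, w_n + h·k1); w_{n+1} = w_n + (h/2)·(k1 + k2).
t=0.000000, w=-1.500000:
  k1 = f(0.000000, -1.500000) = -0.780000
  k2 = f(0.100000, -1.578000) = -0.720727
  w ← -1.500000 + (0.1/2)·(-0.780000 + (-0.720727)) = -1.575036
t=0.100000, w=-1.575036:
  k1 = f(0.100000, -1.575036) = -0.719185
  k2 = f(0.200000, -1.646955) = -0.657747
  w ← -1.575036 + (0.1/2)·(-0.719185 + (-0.657747)) = -1.643883
t=0.200000, w=-1.643883:
  k1 = f(0.200000, -1.643883) = -0.656150
  k2 = f(0.300000, -1.709498) = -0.593419
  w ← -1.643883 + (0.1/2)·(-0.656150 + (-0.593419)) = -1.706361
w(0.3) ≈ -1.7064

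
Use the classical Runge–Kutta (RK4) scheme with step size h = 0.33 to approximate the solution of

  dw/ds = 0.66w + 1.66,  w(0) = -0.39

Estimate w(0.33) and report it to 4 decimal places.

RK4: k1 = f(s_n, w_n); k2 = f(s_n + h/2, w_n + (h/2)·k1); k3 = f(s_n + h/2, w_n + (h/2)·k2); k4 = f(s_n + h, w_n + h·k3); w_{n+1} = w_n + (h/6)·(k1 + 2k2 + 2k3 + k4).
s=0.000000, w=-0.390000:
  k1 = f(0.000000, -0.390000) = 1.402600
  k2 = f(0.165000, -0.158571) = 1.555343
  k3 = f(0.165000, -0.133368) = 1.571977
  k4 = f(0.330000, 0.128752) = 1.744977
  w ← -0.390000 + (0.33/6)·(k1 + 2k2 + 2k3 + k4) = 0.127122
w(0.33) ≈ 0.1271

0.1271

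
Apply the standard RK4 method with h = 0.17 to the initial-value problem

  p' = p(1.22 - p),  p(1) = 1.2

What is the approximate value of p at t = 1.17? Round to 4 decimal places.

1.2037

RK4: k1 = f(t_n, p_n); k2 = f(t_n + h/2, p_n + (h/2)·k1); k3 = f(t_n + h/2, p_n + (h/2)·k2); k4 = f(t_n + h, p_n + h·k3); p_{n+1} = p_n + (h/6)·(k1 + 2k2 + 2k3 + k4).
t=1.000000, p=1.200000:
  k1 = f(1.000000, 1.200000) = 0.024000
  k2 = f(1.085000, 1.202040) = 0.021589
  k3 = f(1.085000, 1.201835) = 0.021831
  k4 = f(1.170000, 1.203711) = 0.019607
  p ← 1.200000 + (0.17/6)·(k1 + 2k2 + 2k3 + k4) = 1.203696
p(1.17) ≈ 1.2037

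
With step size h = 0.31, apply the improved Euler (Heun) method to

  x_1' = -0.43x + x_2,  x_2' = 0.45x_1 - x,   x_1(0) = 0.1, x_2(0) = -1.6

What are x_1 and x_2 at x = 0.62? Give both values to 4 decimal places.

Heun on (x_1,x_2): k1 = f(x_n, state_n); k2 = f(x_n + h, state_n + h·k1); state_{n+1} = state_n + (h/2)·(k1 + k2).
0.000000: (0.100000, -1.600000)
  k1 = (-1.600000, 0.045000)
  predictor → (-0.396000, -1.586050)
  k2 = (-1.719350, -0.488200)
  → (-0.414499, -1.668696)
0.310000: (-0.414499, -1.668696)
  k1 = (-1.801996, -0.496525)
  predictor → (-0.973118, -1.822619)
  k2 = (-2.089219, -1.057903)
  → (-1.017638, -1.909632)
(x_1(0.62), x_2(0.62)) ≈ (-1.0176, -1.9096)

-1.0176, -1.9096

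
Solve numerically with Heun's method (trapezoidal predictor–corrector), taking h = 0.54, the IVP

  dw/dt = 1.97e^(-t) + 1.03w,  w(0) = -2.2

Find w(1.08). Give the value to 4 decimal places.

Heun: k1 = f(t_n, w_n); k2 = f(t_n + h, w_n + h·k1); w_{n+1} = w_n + (h/2)·(k1 + k2).
t=0.000000, w=-2.200000:
  k1 = f(0.000000, -2.200000) = -0.296000
  k2 = f(0.540000, -2.359840) = -1.282621
  w ← -2.200000 + (0.54/2)·(-0.296000 + (-1.282621)) = -2.626228
t=0.540000, w=-2.626228:
  k1 = f(0.540000, -2.626228) = -1.557000
  k2 = f(1.080000, -3.467008) = -2.902015
  w ← -2.626228 + (0.54/2)·(-1.557000 + (-2.902015)) = -3.830162
w(1.08) ≈ -3.8302

-3.8302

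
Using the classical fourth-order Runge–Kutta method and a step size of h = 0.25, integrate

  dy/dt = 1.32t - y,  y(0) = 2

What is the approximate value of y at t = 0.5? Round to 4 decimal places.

1.3537

RK4: k1 = f(t_n, y_n); k2 = f(t_n + h/2, y_n + (h/2)·k1); k3 = f(t_n + h/2, y_n + (h/2)·k2); k4 = f(t_n + h, y_n + h·k3); y_{n+1} = y_n + (h/6)·(k1 + 2k2 + 2k3 + k4).
t=0.000000, y=2.000000:
  k1 = f(0.000000, 2.000000) = -2.000000
  k2 = f(0.125000, 1.750000) = -1.585000
  k3 = f(0.125000, 1.801875) = -1.636875
  k4 = f(0.250000, 1.590781) = -1.260781
  y ← 2.000000 + (0.25/6)·(k1 + 2k2 + 2k3 + k4) = 1.595645
t=0.250000, y=1.595645:
  k1 = f(0.250000, 1.595645) = -1.265645
  k2 = f(0.375000, 1.437439) = -0.942439
  k3 = f(0.375000, 1.477840) = -0.982840
  k4 = f(0.500000, 1.349935) = -0.689935
  y ← 1.595645 + (0.25/6)·(k1 + 2k2 + 2k3 + k4) = 1.353722
y(0.5) ≈ 1.3537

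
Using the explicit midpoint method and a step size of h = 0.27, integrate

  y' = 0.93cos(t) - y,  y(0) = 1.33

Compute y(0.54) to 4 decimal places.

Midpoint: k1 = f(t_n, y_n); k2 = f(t_n + h/2, y_n + (h/2)·k1); y_{n+1} = y_n + h·k2.
t=0.000000, y=1.330000:
  k1 = f(0.000000, 1.330000) = -0.400000
  k2 = f(0.135000, 1.276000) = -0.354462
  y ← 1.330000 + 0.27·(-0.354462) = 1.234295
t=0.270000, y=1.234295:
  k1 = f(0.270000, 1.234295) = -0.337988
  k2 = f(0.405000, 1.188667) = -0.333902
  y ← 1.234295 + 0.27·(-0.333902) = 1.144142
y(0.54) ≈ 1.1441

1.1441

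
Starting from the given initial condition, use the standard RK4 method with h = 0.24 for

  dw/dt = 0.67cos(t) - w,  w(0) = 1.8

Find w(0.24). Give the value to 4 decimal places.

1.5574

RK4: k1 = f(t_n, w_n); k2 = f(t_n + h/2, w_n + (h/2)·k1); k3 = f(t_n + h/2, w_n + (h/2)·k2); k4 = f(t_n + h, w_n + h·k3); w_{n+1} = w_n + (h/6)·(k1 + 2k2 + 2k3 + k4).
t=0.000000, w=1.800000:
  k1 = f(0.000000, 1.800000) = -1.130000
  k2 = f(0.120000, 1.664400) = -0.999218
  k3 = f(0.120000, 1.680094) = -1.014912
  k4 = f(0.240000, 1.556421) = -0.905625
  w ← 1.800000 + (0.24/6)·(k1 + 2k2 + 2k3 + k4) = 1.557445
w(0.24) ≈ 1.5574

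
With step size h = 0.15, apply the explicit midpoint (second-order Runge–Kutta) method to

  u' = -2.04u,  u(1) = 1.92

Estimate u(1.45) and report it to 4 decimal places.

0.7806

Midpoint: k1 = f(t_n, u_n); k2 = f(t_n + h/2, u_n + (h/2)·k1); u_{n+1} = u_n + h·k2.
t=1.000000, u=1.920000:
  k1 = f(1.000000, 1.920000) = -3.916800
  k2 = f(1.075000, 1.626240) = -3.317530
  u ← 1.920000 + 0.15·(-3.317530) = 1.422371
t=1.150000, u=1.422371:
  k1 = f(1.150000, 1.422371) = -2.901636
  k2 = f(1.225000, 1.204748) = -2.457686
  u ← 1.422371 + 0.15·(-2.457686) = 1.053718
t=1.300000, u=1.053718:
  k1 = f(1.300000, 1.053718) = -2.149584
  k2 = f(1.375000, 0.892499) = -1.820698
  u ← 1.053718 + 0.15·(-1.820698) = 0.780613
u(1.45) ≈ 0.7806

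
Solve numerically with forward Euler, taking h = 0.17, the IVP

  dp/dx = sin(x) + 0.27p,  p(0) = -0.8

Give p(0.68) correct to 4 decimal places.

Euler: p_{n+1} = p_n + h·f(x_n, p_n).
x=0.000000, p=-0.800000: f=-0.216000 → p ← -0.800000 + 0.17·(-0.216000) = -0.836720
x=0.170000, p=-0.836720: f=-0.056732 → p ← -0.836720 + 0.17·(-0.056732) = -0.846364
x=0.340000, p=-0.846364: f=0.104969 → p ← -0.846364 + 0.17·0.104969 = -0.828520
x=0.510000, p=-0.828520: f=0.264477 → p ← -0.828520 + 0.17·0.264477 = -0.783559
p(0.68) ≈ -0.7836

-0.7836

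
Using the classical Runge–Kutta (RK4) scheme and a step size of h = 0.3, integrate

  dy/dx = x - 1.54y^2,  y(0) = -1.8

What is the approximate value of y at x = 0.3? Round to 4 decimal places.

-8.1348

RK4: k1 = f(x_n, y_n); k2 = f(x_n + h/2, y_n + (h/2)·k1); k3 = f(x_n + h/2, y_n + (h/2)·k2); k4 = f(x_n + h, y_n + h·k3); y_{n+1} = y_n + (h/6)·(k1 + 2k2 + 2k3 + k4).
x=0.000000, y=-1.800000:
  k1 = f(0.000000, -1.800000) = -4.989600
  k2 = f(0.150000, -2.548440) = -9.851602
  k3 = f(0.150000, -3.277740) = -16.395115
  k4 = f(0.300000, -6.718534) = -69.213605
  y ← -1.800000 + (0.3/6)·(k1 + 2k2 + 2k3 + k4) = -8.134832
y(0.3) ≈ -8.1348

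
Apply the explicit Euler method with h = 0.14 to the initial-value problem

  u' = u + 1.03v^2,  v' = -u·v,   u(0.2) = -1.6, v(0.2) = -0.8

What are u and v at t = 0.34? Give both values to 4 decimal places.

-1.7317, -0.9792

Euler on (u,v): u_{n+1} = u_n + h·u', v_{n+1} = v_n + h·v'.
0.200000: (-1.600000, -0.800000); f=(-0.940800, -1.280000) → (-1.731712, -0.979200)
(u(0.34), v(0.34)) ≈ (-1.7317, -0.9792)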